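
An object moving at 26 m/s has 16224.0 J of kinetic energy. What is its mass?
KE = ½mv² → m = 2KE/v² = 2×16224.0/26² = 48.0 kg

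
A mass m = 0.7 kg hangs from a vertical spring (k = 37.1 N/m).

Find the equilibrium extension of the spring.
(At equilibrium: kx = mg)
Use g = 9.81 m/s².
x_eq = mg/k = 0.7×9.81/37.1 = 0.1851 m = 18.51 cm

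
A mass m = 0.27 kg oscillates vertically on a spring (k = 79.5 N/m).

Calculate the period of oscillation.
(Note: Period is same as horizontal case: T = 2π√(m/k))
T = 2π√(m/k) = 2π√(0.27/79.5) = 0.3662 s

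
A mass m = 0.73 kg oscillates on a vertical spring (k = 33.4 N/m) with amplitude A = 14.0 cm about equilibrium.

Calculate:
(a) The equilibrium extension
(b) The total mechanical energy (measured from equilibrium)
x_eq = mg/k = 0.73×9.81/33.4 = 0.2144 m = 21.44 cm
E = ½kA² = ½×33.4×(0.14)² = 0.3273 J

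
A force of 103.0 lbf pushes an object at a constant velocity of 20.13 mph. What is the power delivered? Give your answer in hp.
P = Fv = 458.2 N × 8.999 m/s = 4123 W = 5.529 hp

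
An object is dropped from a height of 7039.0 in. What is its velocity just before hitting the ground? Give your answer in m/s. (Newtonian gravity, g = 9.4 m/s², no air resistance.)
v = √(2gh) (with unit conversion) = 57.98 m/s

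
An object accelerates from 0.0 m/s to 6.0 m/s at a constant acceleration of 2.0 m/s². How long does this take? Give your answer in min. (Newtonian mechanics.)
t = (v - v₀)/a (with unit conversion) = 0.05 min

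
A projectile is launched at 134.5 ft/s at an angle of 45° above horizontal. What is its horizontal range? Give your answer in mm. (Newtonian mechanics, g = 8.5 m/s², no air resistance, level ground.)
R = v₀² sin(2θ) / g (with unit conversion) = 197700.0 mm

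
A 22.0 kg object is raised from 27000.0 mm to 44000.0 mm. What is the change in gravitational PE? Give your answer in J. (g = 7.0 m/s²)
ΔPE = mg(h₂ − h₁) = 22 kg × 7.0 m/s² × (44 − 27) m = 2618 J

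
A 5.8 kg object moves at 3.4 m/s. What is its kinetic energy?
KE = ½mv² = ½×5.8×3.4² = 33.524 J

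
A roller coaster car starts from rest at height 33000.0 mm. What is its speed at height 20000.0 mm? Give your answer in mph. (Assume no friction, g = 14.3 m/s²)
mgh₁ = ½mv₂² + mgh₂ → v₂ = √(2g(h₁−h₂)) = √(2×14.3×(33−20)) = 19.28 m/s = 43.13 mph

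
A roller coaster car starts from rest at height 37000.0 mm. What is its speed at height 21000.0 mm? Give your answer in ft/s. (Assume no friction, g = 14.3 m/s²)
mgh₁ = ½mv₂² + mgh₂ → v₂ = √(2g(h₁−h₂)) = √(2×14.3×(37−21)) = 21.39 m/s = 70.18 ft/s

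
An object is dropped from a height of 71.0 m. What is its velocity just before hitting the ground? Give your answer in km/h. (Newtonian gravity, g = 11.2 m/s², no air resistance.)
v = √(2gh) (with unit conversion) = 143.6 km/h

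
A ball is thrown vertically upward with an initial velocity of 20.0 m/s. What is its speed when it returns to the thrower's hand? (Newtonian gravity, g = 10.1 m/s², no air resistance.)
By conservation of energy, the ball returns at the same speed = 20.0 m/s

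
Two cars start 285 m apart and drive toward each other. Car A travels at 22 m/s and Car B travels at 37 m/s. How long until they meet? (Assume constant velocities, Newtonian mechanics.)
Combined speed: v_combined = 22 + 37 = 59 m/s
Time to meet: t = d/59 = 285/59 = 4.83 s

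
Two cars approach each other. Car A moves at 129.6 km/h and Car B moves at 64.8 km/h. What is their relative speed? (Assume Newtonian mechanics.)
v_rel = v_A + v_B = 129.6 + 64.8 = 194.4 km/h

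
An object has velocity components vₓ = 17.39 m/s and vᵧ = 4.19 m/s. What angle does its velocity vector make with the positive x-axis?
θ = arctan(vᵧ/vₓ) = arctan(4.19/17.39) = 13.55°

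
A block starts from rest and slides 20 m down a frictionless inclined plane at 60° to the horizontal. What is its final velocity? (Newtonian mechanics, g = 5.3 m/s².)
a = g sin(θ) = 5.3 × sin(60°) = 4.59 m/s²
v = √(2ad) = √(2 × 4.59 × 20) = 13.55 m/s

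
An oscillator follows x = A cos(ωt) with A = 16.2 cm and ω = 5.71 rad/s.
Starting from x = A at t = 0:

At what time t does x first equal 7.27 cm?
cos(ωt) = x/A = 7.27/16.2 = 0.4488
ωt = arccos(0.4488) = 1.105 rad
t = 1.105/5.71 = 0.1936 s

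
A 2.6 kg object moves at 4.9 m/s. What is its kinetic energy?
KE = ½mv² = ½×2.6×4.9² = 31.213 J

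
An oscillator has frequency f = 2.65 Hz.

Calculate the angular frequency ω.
ω = 2πf = 2π×2.65 = 16.65 rad/s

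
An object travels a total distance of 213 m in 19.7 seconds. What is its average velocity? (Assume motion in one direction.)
v_avg = Δd / Δt = 213 / 19.7 = 10.81 m/s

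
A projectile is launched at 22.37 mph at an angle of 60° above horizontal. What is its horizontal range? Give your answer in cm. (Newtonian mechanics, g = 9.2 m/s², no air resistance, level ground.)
R = v₀² sin(2θ) / g (with unit conversion) = 941.4 cm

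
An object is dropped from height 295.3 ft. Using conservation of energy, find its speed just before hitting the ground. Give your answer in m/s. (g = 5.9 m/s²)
mgh = ½mv² → v = √(2gh) = √(2×5.9×90.01) = 32.59 m/s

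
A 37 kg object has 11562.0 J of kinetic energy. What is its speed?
KE = ½mv² → v = √(2KE/m) = √(2×11562.0/37) = 25.0 m/s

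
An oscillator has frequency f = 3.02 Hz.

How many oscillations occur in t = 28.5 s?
n = f×t = 3.02×28.5 = 86.07 oscillations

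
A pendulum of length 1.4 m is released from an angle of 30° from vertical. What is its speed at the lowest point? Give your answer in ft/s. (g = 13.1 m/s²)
h = L(1 − cosθ) = 1.4×(1 − cos30°) = 0.1876 m
v = √(2gh) = √(2×13.1×0.1876) = 2.217 m/s = 7.273 ft/s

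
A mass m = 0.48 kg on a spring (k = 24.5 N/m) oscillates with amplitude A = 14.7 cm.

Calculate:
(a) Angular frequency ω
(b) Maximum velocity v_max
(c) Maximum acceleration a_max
ω = √(k/m) = √(24.5/0.48) = 7.144 rad/s
v_max = ωA = 7.144×0.147 = 1.05 m/s
a_max = ω²A = 7.144²×0.147 = 7.503 m/s²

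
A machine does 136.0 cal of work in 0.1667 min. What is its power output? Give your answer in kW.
P = W/t = 569 J / 10 s = 56.89 W = 0.05689 kW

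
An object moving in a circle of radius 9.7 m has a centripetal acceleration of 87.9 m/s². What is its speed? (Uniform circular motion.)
v = √(a_c × r) = √(87.9 × 9.7) = 29.2 m/s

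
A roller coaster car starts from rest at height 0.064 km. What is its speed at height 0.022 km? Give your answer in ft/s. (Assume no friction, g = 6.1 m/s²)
mgh₁ = ½mv₂² + mgh₂ → v₂ = √(2g(h₁−h₂)) = √(2×6.1×(64−22)) = 22.64 m/s = 74.27 ft/s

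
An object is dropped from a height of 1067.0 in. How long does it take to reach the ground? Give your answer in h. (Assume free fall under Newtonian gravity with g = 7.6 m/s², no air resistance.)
t = √(2h/g) (with unit conversion) = 0.0007418 h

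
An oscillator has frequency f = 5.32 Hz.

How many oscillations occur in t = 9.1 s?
n = f×t = 5.32×9.1 = 48.41 oscillations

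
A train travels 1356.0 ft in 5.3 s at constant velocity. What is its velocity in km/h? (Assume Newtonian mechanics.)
v = d/t (with unit conversion) = 280.7 km/h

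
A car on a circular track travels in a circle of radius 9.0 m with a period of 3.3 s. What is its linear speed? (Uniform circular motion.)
v = 2πr/T = 2π×9.0/3.3 = 17.14 m/s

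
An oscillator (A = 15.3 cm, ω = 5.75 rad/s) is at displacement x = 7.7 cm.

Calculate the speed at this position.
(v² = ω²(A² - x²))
v = ω√(A² − x²) = 5.75×√(0.153² − 0.077²) = 0.7602 m/s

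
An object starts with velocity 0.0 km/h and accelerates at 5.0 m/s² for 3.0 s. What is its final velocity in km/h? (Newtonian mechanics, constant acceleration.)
v = v₀ + at (with unit conversion) = 54.0 km/h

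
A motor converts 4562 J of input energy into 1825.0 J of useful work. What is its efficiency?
η = W_out/W_in = 1825.0/4562 = 0.4 = 40.0%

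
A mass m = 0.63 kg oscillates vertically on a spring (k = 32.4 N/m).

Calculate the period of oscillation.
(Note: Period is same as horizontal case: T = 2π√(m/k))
T = 2π√(m/k) = 2π√(0.63/32.4) = 0.8761 s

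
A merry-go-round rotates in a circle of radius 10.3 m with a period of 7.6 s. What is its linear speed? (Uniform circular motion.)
v = 2πr/T = 2π×10.3/7.6 = 8.52 m/s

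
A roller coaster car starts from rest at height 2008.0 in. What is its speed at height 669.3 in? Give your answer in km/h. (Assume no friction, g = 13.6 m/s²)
mgh₁ = ½mv₂² + mgh₂ → v₂ = √(2g(h₁−h₂)) = √(2×13.6×(51−17)) = 30.41 m/s = 109.5 km/h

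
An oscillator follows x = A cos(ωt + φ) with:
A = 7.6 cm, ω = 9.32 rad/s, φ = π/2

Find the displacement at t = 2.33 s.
x = A cos(ωt + φ) = 7.6×cos(9.32×2.33 + π/2) = -2.068 cm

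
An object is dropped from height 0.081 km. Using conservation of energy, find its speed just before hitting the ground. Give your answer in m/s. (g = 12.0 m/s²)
mgh = ½mv² → v = √(2gh) = √(2×12.0×81) = 44.09 m/s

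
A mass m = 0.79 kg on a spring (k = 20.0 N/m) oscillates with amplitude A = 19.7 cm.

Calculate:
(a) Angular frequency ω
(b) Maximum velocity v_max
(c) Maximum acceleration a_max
ω = √(k/m) = √(20.0/0.79) = 5.032 rad/s
v_max = ωA = 5.032×0.197 = 0.9912 m/s
a_max = ω²A = 5.032²×0.197 = 4.987 m/s²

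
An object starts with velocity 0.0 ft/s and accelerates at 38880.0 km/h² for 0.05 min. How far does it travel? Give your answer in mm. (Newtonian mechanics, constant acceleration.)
d = v₀t + ½at² (with unit conversion) = 13500.0 mm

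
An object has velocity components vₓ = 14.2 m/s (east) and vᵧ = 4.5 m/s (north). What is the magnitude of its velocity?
|v| = √(vₓ² + vᵧ²) = √(14.2² + 4.5²) = √(221.89) = 14.9 m/s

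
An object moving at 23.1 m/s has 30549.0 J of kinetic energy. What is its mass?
KE = ½mv² → m = 2KE/v² = 2×30549.0/23.1² = 114.5 kg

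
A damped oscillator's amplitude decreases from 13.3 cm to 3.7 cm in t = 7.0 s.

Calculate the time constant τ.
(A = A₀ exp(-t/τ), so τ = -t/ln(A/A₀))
A/A₀ = 3.7/13.3 = 0.2782; ln(A/A₀) = -1.279
τ = −t/ln(A/A₀) = −7.0/-1.279 = 5.471 s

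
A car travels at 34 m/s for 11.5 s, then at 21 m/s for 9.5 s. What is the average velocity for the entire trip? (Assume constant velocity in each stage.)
d₁ = v₁t₁ = 34 × 11.5 = 391 m
d₂ = v₂t₂ = 21 × 9.5 = 199.5 m
d_total = 590.5 m, t_total = 21 s
v_avg = d_total/t_total = 590.5/21 = 28.12 m/s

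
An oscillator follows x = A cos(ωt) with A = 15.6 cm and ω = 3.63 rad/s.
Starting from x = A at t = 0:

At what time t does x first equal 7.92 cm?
cos(ωt) = x/A = 7.92/15.6 = 0.5077
ωt = arccos(0.5077) = 1.038 rad
t = 1.038/3.63 = 0.286 s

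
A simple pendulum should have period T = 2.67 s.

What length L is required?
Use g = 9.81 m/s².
T = 2π√(L/g) → L = g(T/2π)² = 9.81×(2.67/2π)² = 1.771 m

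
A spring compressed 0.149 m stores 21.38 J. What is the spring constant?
PE = ½kx² → k = 2PE/x² = 2×21.38/0.149² = 1926.0 N/m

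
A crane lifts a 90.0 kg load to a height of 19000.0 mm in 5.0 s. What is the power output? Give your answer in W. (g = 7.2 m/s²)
W = mgh = 90×7.2×19 = 1.231e+04 J
P = W/t = 1.231e+04/5 = 2462 W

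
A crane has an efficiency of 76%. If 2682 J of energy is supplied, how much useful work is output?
W_out = η × W_in = 0.76 × 2682 = 2038.3 J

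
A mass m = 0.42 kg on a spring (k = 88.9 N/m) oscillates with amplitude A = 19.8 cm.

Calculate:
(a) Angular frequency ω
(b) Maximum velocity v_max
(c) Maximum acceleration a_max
ω = √(k/m) = √(88.9/0.42) = 14.55 rad/s
v_max = ωA = 14.55×0.198 = 2.881 m/s
a_max = ω²A = 14.55²×0.198 = 41.91 m/s²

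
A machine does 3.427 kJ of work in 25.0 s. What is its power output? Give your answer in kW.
P = W/t = 3427 J / 25 s = 137.1 W = 0.1371 kW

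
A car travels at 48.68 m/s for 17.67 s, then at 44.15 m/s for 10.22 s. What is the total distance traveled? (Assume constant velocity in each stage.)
d₁ = v₁t₁ = 48.68 × 17.67 = 860.176 m
d₂ = v₂t₂ = 44.15 × 10.22 = 451.213 m
d_total = 860.176 + 451.213 = 1311.39 m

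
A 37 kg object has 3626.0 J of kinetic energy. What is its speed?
KE = ½mv² → v = √(2KE/m) = √(2×3626.0/37) = 14.0 m/s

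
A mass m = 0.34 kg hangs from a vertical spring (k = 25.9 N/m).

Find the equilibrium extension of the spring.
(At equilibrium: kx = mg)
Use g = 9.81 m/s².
x_eq = mg/k = 0.34×9.81/25.9 = 0.1288 m = 12.88 cm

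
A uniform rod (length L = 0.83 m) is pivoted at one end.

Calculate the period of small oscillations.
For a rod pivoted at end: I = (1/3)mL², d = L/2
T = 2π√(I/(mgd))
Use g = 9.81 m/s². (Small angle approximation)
I/m = (1/3)L² = 0.2296 m²; d = L/2 = 0.415 m
T = 2π√(I/(mgd)) = 2π√(0.2296/(9.81×0.415)) = 1.492 s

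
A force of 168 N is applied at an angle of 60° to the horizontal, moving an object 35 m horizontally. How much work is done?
W = Fd cosθ = 168×35×cos(60°) = 2940.0 J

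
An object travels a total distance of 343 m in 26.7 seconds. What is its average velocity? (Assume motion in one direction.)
v_avg = Δd / Δt = 343 / 26.7 = 12.85 m/s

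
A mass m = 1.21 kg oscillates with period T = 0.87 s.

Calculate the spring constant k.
T = 2π√(m/k) → k = m(2π/T)² = 1.21×(2π/0.87)² = 63.11 N/m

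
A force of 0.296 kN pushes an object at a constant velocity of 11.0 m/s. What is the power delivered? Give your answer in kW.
P = Fv = 296 N × 11 m/s = 3256 W = 3.256 kW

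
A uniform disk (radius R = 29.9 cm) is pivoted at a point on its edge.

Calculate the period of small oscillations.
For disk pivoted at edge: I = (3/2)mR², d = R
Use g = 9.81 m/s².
I/m = (3/2)R² = 0.1341 m²; d = R = 0.299 m
T = 2π√((3/2)R²/(gR)) = 2π√(3R/(2g)) = 1.343 s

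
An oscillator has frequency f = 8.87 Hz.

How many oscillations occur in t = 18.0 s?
n = f×t = 8.87×18.0 = 159.7 oscillations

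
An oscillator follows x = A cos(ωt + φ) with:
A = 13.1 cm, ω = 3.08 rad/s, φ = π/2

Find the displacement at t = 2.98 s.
x = A cos(ωt + φ) = 13.1×cos(3.08×2.98 + π/2) = -3.195 cm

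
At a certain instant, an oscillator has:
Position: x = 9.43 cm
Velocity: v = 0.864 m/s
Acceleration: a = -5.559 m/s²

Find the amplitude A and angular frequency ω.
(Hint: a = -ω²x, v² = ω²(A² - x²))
a = −ω²x → ω = √(|a|/x) = √(5.559/0.0943) = 7.678 rad/s
v² = ω²(A² − x²) → A = √(x² + v²/ω²) = √(0.0943² + 0.864²/7.678²) = 0.1468 m = 14.68 cm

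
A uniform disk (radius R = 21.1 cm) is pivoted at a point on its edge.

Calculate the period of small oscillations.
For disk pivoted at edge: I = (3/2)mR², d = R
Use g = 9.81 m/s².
I/m = (3/2)R² = 0.06678 m²; d = R = 0.211 m
T = 2π√((3/2)R²/(gR)) = 2π√(3R/(2g)) = 1.129 s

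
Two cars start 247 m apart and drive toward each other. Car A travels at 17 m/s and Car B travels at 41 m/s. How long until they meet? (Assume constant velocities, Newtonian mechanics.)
Combined speed: v_combined = 17 + 41 = 58 m/s
Time to meet: t = d/58 = 247/58 = 4.26 s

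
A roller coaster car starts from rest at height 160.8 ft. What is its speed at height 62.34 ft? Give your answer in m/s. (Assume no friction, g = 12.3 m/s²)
mgh₁ = ½mv₂² + mgh₂ → v₂ = √(2g(h₁−h₂)) = √(2×12.3×(49.01−19)) = 27.17 m/s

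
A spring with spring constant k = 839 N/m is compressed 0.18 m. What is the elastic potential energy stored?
PE = ½kx² = ½×839×0.18² = 13.59 J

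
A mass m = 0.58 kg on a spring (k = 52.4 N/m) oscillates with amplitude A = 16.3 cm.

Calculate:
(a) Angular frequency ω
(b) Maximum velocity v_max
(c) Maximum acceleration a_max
ω = √(k/m) = √(52.4/0.58) = 9.505 rad/s
v_max = ωA = 9.505×0.163 = 1.549 m/s
a_max = ω²A = 9.505²×0.163 = 14.73 m/s²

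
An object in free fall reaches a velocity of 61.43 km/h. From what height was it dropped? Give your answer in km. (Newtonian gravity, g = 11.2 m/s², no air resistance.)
h = v²/(2g) (with unit conversion) = 0.013 km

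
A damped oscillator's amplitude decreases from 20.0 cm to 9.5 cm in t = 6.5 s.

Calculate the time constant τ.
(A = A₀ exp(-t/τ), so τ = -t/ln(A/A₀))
A/A₀ = 9.5/20.0 = 0.475; ln(A/A₀) = -0.7444
τ = −t/ln(A/A₀) = −6.5/-0.7444 = 8.731 s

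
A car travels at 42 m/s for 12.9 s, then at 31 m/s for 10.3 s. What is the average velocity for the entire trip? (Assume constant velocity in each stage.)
d₁ = v₁t₁ = 42 × 12.9 = 541.8 m
d₂ = v₂t₂ = 31 × 10.3 = 319.3 m
d_total = 861.1 m, t_total = 23.2 s
v_avg = d_total/t_total = 861.1/23.2 = 37.12 m/s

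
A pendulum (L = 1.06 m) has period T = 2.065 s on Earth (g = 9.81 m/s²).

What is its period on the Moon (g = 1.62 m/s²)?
T = 2π√(L/g), so T_moon/T_earth = √(g_earth/g_moon)
T_moon = 2π√(1.06/1.62) = 5.082 s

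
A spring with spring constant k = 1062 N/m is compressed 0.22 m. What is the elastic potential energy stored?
PE = ½kx² = ½×1062×0.22² = 25.7 J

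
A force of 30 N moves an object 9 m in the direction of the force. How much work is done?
W = Fd = 30×9 = 270.0 J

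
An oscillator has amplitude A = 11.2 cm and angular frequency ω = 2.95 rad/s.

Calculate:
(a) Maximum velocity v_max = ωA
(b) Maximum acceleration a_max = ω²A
v_max = ωA = 2.95×0.112 = 0.3304 m/s
a_max = ω²A = 2.95²×0.112 = 0.9747 m/s²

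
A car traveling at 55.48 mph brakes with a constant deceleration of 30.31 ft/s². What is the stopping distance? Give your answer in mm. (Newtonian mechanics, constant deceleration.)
d = v₀² / (2a) (with unit conversion) = 33290.0 mm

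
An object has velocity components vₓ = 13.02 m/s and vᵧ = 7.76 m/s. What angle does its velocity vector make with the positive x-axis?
θ = arctan(vᵧ/vₓ) = arctan(7.76/13.02) = 30.8°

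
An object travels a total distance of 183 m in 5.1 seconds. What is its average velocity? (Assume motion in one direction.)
v_avg = Δd / Δt = 183 / 5.1 = 35.88 m/s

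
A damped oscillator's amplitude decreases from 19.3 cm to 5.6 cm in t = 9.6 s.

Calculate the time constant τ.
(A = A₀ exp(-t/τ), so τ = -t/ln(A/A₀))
A/A₀ = 5.6/19.3 = 0.2902; ln(A/A₀) = -1.237
τ = −t/ln(A/A₀) = −9.6/-1.237 = 7.759 s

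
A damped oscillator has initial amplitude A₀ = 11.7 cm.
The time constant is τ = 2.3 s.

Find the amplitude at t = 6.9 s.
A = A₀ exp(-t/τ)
A = A₀ exp(−t/τ) = 11.7×exp(−6.9/2.3) = 0.5825 cm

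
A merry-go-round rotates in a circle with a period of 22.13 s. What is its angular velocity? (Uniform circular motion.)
ω = 2π/T = 2π/22.13 = 0.2839 rad/s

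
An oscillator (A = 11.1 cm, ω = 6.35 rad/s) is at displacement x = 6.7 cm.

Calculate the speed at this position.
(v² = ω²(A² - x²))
v = ω√(A² − x²) = 6.35×√(0.111² − 0.067²) = 0.562 m/s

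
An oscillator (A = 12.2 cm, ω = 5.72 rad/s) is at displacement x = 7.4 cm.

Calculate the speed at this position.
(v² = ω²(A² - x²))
v = ω√(A² − x²) = 5.72×√(0.122² − 0.074²) = 0.5548 m/s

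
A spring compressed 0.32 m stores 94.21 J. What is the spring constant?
PE = ½kx² → k = 2PE/x² = 2×94.21/0.32² = 1840.0 N/m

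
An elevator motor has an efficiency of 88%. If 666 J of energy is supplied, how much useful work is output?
W_out = η × W_in = 0.88 × 666 = 586.08 J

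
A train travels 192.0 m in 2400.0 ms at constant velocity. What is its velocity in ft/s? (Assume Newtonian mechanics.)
v = d/t (with unit conversion) = 262.5 ft/s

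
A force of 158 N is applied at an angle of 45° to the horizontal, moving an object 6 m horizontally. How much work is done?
W = Fd cosθ = 158×6×cos(45°) = 670.34 J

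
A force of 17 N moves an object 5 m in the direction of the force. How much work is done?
W = Fd = 17×5 = 85.0 J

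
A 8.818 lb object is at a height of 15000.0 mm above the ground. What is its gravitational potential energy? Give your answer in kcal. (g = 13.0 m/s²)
PE = mgh = 4 kg × 13.0 m/s² × 15 m = 780 J = 0.1864 kcal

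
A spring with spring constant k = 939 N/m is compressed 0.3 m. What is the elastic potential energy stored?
PE = ½kx² = ½×939×0.3² = 42.25 J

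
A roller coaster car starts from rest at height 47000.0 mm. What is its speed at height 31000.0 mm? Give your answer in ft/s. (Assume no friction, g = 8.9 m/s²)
mgh₁ = ½mv₂² + mgh₂ → v₂ = √(2g(h₁−h₂)) = √(2×8.9×(47−31)) = 16.88 m/s = 55.37 ft/s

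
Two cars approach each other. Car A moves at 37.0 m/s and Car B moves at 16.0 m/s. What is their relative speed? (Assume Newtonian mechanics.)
v_rel = v_A + v_B = 37.0 + 16.0 = 53.0 m/s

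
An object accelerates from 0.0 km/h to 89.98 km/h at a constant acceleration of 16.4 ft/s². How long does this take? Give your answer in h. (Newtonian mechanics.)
t = (v - v₀)/a (with unit conversion) = 0.001389 h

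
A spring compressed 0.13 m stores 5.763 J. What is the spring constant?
PE = ½kx² → k = 2PE/x² = 2×5.763/0.13² = 682.0 N/m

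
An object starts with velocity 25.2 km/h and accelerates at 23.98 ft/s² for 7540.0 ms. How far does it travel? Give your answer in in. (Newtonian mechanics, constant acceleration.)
d = v₀t + ½at² (with unit conversion) = 10260.0 in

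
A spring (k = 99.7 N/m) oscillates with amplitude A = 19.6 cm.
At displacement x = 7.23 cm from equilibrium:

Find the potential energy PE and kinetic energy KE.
E_total = ½kA² = ½×99.7×(0.196)² = 1.915 J
PE = ½kx² = ½×99.7×(0.0723)² = 0.2606 J
KE = E_total − PE = 1.654 J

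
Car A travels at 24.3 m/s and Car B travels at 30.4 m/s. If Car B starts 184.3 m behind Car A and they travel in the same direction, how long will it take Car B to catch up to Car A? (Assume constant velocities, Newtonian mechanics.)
Relative speed: v_rel = 30.4 - 24.3 = 6.1 m/s
Time to catch: t = d₀/v_rel = 184.3/6.1 = 30.21 s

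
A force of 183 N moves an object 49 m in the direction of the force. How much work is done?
W = Fd = 183×49 = 8967.0 J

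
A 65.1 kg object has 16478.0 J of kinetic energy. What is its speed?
KE = ½mv² → v = √(2KE/m) = √(2×16478.0/65.1) = 22.5 m/s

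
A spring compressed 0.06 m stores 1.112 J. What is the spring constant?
PE = ½kx² → k = 2PE/x² = 2×1.112/0.06² = 617.8 N/m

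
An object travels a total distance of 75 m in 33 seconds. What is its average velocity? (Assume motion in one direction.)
v_avg = Δd / Δt = 75 / 33 = 2.27 m/s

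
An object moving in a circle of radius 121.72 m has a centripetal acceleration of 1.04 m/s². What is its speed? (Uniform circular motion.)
v = √(a_c × r) = √(1.04 × 121.72) = 11.25 m/s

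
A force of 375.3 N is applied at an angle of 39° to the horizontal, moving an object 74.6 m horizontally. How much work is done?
W = Fd cosθ = 375.3×74.6×cos(39°) = 21758.0 J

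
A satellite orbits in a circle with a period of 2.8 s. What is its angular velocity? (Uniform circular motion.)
ω = 2π/T = 2π/2.8 = 2.244 rad/s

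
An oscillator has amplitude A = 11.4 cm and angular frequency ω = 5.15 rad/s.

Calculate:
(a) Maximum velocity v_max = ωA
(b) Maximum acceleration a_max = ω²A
v_max = ωA = 5.15×0.114 = 0.5871 m/s
a_max = ω²A = 5.15²×0.114 = 3.024 m/s²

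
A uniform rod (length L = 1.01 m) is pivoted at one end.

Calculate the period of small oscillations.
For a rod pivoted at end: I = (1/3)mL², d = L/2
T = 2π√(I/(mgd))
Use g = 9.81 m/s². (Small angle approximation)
I/m = (1/3)L² = 0.34 m²; d = L/2 = 0.505 m
T = 2π√(I/(mgd)) = 2π√(0.34/(9.81×0.505)) = 1.646 s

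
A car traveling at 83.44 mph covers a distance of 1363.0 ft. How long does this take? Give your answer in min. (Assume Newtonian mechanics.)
t = d/v (with unit conversion) = 0.1856 min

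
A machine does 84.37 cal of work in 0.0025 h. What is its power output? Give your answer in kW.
P = W/t = 353 J / 9 s = 39.22 W = 0.03922 kW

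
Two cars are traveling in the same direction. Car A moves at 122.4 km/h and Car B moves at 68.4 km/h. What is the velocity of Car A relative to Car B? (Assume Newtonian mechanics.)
v_rel = v_A - v_B = 122.4 - 68.4 = 54.0 km/h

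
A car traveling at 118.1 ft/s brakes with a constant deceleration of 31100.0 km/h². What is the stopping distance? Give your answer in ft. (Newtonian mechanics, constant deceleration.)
d = v₀² / (2a) (with unit conversion) = 885.8 ft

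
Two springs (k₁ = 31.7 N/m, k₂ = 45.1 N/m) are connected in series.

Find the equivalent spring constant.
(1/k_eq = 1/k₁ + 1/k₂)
1/k_eq = 1/31.7 + 1/45.1 = 0.053719; k_eq = 18.62 N/m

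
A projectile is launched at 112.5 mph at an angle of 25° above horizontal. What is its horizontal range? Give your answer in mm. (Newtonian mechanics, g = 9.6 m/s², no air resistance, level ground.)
R = v₀² sin(2θ) / g (with unit conversion) = 201800.0 mm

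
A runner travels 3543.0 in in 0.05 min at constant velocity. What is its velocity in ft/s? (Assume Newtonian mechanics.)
v = d/t (with unit conversion) = 98.42 ft/s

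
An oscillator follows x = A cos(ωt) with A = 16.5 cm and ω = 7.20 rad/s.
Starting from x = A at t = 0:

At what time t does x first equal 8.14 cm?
cos(ωt) = x/A = 8.14/16.5 = 0.4933
ωt = arccos(0.4933) = 1.055 rad
t = 1.055/7.2 = 0.1465 s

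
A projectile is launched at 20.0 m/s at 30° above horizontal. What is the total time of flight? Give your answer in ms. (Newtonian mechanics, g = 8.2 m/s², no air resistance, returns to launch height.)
T = 2v₀sin(θ)/g (with unit conversion) = 2439.0 ms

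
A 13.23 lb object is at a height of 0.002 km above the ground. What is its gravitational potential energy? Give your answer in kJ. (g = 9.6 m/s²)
PE = mgh = 6.001 kg × 9.6 m/s² × 2 m = 115.2 J = 0.1152 kJ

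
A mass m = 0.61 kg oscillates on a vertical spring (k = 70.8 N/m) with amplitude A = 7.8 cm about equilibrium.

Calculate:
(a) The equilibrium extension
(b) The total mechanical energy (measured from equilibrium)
x_eq = mg/k = 0.61×9.81/70.8 = 0.08452 m = 8.452 cm
E = ½kA² = ½×70.8×(0.078)² = 0.2154 J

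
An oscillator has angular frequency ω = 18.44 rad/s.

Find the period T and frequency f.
T = 2π/ω = 2π/18.44 = 0.3407 s; f = ω/2π = 2.935 Hz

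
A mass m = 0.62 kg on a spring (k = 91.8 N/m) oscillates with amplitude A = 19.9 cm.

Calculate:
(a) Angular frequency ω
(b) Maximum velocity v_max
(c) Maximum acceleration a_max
ω = √(k/m) = √(91.8/0.62) = 12.17 rad/s
v_max = ωA = 12.17×0.199 = 2.421 m/s
a_max = ω²A = 12.17²×0.199 = 29.46 m/s²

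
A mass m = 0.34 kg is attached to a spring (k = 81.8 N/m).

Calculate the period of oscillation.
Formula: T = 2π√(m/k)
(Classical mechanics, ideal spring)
T = 2π√(m/k) = 2π√(0.34/81.8) = 0.4051 s; f = 1/T = 2.469 Hz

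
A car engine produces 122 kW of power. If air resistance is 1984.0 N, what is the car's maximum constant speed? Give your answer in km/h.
P = Fv → v = P/F = 122000 W / 1984 N = 61.49 m/s = 221.4 km/h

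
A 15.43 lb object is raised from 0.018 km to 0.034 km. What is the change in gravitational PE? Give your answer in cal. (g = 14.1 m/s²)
ΔPE = mg(h₂ − h₁) = 6.999 kg × 14.1 m/s² × (34 − 18) m = 1579 J = 377.4 cal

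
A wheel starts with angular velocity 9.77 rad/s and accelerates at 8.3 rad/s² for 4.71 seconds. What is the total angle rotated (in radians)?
θ = ω₀t + ½αt² = 9.77×4.71 + ½×8.3×4.71² = 138.08 rad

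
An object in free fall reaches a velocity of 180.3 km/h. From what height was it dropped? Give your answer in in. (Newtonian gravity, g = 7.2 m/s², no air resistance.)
h = v²/(2g) (with unit conversion) = 6858.0 in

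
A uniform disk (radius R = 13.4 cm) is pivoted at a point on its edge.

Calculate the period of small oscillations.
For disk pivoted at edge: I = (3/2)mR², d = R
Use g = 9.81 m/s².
I/m = (3/2)R² = 0.02693 m²; d = R = 0.134 m
T = 2π√((3/2)R²/(gR)) = 2π√(3R/(2g)) = 0.8994 s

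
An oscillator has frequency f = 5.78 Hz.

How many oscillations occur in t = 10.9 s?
n = f×t = 5.78×10.9 = 63 oscillations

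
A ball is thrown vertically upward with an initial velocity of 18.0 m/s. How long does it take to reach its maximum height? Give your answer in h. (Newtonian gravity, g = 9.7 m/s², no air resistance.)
t_up = v₀/g (with unit conversion) = 0.0005155 h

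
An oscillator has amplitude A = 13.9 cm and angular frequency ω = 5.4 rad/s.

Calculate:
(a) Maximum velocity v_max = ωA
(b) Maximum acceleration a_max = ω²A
v_max = ωA = 5.4×0.139 = 0.7506 m/s
a_max = ω²A = 5.4²×0.139 = 4.053 m/s²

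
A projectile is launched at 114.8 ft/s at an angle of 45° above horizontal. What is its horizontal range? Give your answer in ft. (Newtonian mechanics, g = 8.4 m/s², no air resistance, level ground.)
R = v₀² sin(2θ) / g (with unit conversion) = 478.2 ft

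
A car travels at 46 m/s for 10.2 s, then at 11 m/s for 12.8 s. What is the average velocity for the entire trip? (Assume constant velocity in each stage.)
d₁ = v₁t₁ = 46 × 10.2 = 469.2 m
d₂ = v₂t₂ = 11 × 12.8 = 140.8 m
d_total = 610.0 m, t_total = 23 s
v_avg = d_total/t_total = 610.0/23 = 26.52 m/s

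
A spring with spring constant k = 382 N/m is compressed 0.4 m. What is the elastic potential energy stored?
PE = ½kx² = ½×382×0.4² = 30.56 J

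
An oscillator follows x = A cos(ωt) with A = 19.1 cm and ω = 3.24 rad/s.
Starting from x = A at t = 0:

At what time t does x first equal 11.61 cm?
cos(ωt) = x/A = 11.61/19.1 = 0.6079
ωt = arccos(0.6079) = 0.9174 rad
t = 0.9174/3.24 = 0.2832 s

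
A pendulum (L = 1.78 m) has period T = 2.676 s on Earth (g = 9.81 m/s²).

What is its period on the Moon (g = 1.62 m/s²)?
T = 2π√(L/g), so T_moon/T_earth = √(g_earth/g_moon)
T_moon = 2π√(1.78/1.62) = 6.586 s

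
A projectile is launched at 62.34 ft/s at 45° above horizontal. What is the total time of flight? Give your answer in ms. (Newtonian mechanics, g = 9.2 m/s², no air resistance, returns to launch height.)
T = 2v₀sin(θ)/g (with unit conversion) = 2921.0 ms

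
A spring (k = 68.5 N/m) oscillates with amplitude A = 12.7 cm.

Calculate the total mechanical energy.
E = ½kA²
E = ½kA² = ½×68.5×(0.127)² = 0.5524 J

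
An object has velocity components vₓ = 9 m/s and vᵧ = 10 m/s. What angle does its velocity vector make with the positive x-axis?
θ = arctan(vᵧ/vₓ) = arctan(10/9) = 48.01°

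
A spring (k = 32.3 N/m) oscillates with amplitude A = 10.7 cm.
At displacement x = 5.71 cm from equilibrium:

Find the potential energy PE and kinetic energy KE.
E_total = ½kA² = ½×32.3×(0.107)² = 0.1849 J
PE = ½kx² = ½×32.3×(0.0571)² = 0.05266 J
KE = E_total − PE = 0.1322 J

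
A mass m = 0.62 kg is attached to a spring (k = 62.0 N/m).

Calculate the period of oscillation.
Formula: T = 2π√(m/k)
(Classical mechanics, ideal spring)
T = 2π√(m/k) = 2π√(0.62/62.0) = 0.6283 s; f = 1/T = 1.592 Hz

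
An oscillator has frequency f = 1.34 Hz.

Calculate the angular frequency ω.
ω = 2πf = 2π×1.34 = 8.419 rad/s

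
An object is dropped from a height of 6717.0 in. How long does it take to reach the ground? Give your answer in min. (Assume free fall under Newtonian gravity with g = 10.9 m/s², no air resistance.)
t = √(2h/g) (with unit conversion) = 0.09325 min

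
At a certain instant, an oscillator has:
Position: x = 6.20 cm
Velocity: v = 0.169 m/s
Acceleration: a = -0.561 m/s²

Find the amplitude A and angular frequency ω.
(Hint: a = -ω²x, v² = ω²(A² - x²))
a = −ω²x → ω = √(|a|/x) = √(0.561/0.062) = 3.008 rad/s
v² = ω²(A² − x²) → A = √(x² + v²/ω²) = √(0.062² + 0.169²/3.008²) = 0.08367 m = 8.367 cm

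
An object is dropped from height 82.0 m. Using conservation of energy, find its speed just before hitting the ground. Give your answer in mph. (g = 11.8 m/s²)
mgh = ½mv² → v = √(2gh) = √(2×11.8×82) = 43.99 m/s = 98.4 mph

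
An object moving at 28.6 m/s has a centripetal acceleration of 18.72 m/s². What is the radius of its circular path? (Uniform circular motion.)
r = v²/a_c = 28.6²/18.72 = 43.69 m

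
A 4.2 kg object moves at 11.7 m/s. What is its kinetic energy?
KE = ½mv² = ½×4.2×11.7² = 287.469 J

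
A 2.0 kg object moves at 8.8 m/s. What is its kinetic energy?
KE = ½mv² = ½×2.0×8.8² = 77.44 J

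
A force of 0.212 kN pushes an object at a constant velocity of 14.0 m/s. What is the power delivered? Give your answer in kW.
P = Fv = 212 N × 14 m/s = 2968 W = 2.968 kW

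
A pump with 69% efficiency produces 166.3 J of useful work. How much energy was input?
W_in = W_out/η = 166.3/0.69 = 241.01 J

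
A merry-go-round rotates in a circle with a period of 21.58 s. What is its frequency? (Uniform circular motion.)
f = 1/T = 1/21.58 = 0.0463 Hz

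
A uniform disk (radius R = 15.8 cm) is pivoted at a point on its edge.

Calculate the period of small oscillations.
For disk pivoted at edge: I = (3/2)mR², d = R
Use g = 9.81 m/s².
I/m = (3/2)R² = 0.03745 m²; d = R = 0.158 m
T = 2π√((3/2)R²/(gR)) = 2π√(3R/(2g)) = 0.9766 s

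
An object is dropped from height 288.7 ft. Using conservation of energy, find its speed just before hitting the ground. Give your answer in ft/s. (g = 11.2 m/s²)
mgh = ½mv² → v = √(2gh) = √(2×11.2×88) = 44.4 m/s = 145.7 ft/s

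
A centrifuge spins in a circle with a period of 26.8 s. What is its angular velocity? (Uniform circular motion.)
ω = 2π/T = 2π/26.8 = 0.2344 rad/s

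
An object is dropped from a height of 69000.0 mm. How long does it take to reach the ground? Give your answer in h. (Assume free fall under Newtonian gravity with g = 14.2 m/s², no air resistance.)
t = √(2h/g) (with unit conversion) = 0.000866 h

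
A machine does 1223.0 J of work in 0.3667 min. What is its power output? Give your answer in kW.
P = W/t = 1223 J / 22 s = 55.59 W = 0.05559 kW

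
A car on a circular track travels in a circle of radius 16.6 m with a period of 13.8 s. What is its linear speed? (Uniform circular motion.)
v = 2πr/T = 2π×16.6/13.8 = 7.56 m/s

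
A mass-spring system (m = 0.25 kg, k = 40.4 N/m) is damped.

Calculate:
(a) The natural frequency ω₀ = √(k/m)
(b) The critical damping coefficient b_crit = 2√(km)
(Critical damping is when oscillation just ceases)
ω₀ = √(k/m) = √(40.4/0.25) = 12.71 rad/s
b_crit = 2√(km) = 2√(40.4×0.25) = 6.356 kg/s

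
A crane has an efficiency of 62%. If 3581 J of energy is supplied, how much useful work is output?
W_out = η × W_in = 0.62 × 3581 = 2220.2 J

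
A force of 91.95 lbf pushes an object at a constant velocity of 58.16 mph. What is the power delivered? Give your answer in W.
P = Fv = 409 N × 26 m/s = 1.063e+04 W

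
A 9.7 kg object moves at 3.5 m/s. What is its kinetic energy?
KE = ½mv² = ½×9.7×3.5² = 59.4125 J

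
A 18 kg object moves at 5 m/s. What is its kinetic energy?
KE = ½mv² = ½×18×5² = 225.0 J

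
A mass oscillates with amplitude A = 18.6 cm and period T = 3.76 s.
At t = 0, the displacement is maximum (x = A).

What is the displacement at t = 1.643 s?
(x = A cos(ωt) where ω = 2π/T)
ω = 2π/T = 2π/3.76 = 1.671 rad/s
x = A cos(ωt) = 18.6×cos(1.671×1.643) = -17.16 cm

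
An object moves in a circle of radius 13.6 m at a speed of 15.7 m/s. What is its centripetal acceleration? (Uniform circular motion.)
a_c = v²/r = 15.7²/13.6 = 246.49/13.6 = 18.12 m/s²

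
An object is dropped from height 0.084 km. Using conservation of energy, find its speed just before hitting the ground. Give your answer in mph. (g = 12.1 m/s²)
mgh = ½mv² → v = √(2gh) = √(2×12.1×84) = 45.09 m/s = 100.9 mph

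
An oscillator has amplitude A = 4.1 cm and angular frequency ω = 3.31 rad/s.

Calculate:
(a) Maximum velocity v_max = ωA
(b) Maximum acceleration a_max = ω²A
v_max = ωA = 3.31×0.041 = 0.1357 m/s
a_max = ω²A = 3.31²×0.041 = 0.4492 m/s²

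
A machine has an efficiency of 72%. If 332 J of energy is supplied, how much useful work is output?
W_out = η × W_in = 0.72 × 332 = 239.04 J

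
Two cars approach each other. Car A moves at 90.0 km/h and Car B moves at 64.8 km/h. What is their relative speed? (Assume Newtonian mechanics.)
v_rel = v_A + v_B = 90.0 + 64.8 = 154.8 km/h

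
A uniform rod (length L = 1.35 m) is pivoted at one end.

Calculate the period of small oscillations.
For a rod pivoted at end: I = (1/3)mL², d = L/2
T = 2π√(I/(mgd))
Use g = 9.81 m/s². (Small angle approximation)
I/m = (1/3)L² = 0.6075 m²; d = L/2 = 0.675 m
T = 2π√(I/(mgd)) = 2π√(0.6075/(9.81×0.675)) = 1.903 s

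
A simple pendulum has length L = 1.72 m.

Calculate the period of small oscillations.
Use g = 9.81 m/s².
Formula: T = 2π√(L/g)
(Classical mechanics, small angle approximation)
T = 2π√(L/g) = 2π√(1.72/9.81) = 2.631 s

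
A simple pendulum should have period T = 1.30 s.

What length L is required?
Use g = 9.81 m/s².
T = 2π√(L/g) → L = g(T/2π)² = 9.81×(1.3/2π)² = 0.4199 m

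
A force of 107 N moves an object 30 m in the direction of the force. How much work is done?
W = Fd = 107×30 = 3210.0 J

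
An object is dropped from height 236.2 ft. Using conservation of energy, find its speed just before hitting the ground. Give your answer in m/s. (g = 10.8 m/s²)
mgh = ½mv² → v = √(2gh) = √(2×10.8×71.99) = 39.43 m/s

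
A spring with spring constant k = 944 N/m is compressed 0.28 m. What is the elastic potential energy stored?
PE = ½kx² = ½×944×0.28² = 37.0 J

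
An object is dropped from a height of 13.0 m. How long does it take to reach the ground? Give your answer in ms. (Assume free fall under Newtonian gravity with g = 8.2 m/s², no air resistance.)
t = √(2h/g) (with unit conversion) = 1781.0 ms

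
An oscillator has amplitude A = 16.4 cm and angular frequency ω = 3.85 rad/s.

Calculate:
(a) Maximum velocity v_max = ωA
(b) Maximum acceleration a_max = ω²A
v_max = ωA = 3.85×0.164 = 0.6314 m/s
a_max = ω²A = 3.85²×0.164 = 2.431 m/s²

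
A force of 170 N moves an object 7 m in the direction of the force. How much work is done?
W = Fd = 170×7 = 1190.0 J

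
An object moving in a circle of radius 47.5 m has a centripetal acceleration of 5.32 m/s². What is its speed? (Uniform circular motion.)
v = √(a_c × r) = √(5.32 × 47.5) = 15.9 m/s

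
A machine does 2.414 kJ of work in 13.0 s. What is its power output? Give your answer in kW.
P = W/t = 2414 J / 13 s = 185.7 W = 0.1857 kW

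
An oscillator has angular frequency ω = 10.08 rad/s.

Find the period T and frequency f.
T = 2π/ω = 2π/10.08 = 0.6233 s; f = ω/2π = 1.604 Hz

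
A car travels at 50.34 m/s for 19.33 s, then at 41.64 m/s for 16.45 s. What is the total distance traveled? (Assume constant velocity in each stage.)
d₁ = v₁t₁ = 50.34 × 19.33 = 973.072 m
d₂ = v₂t₂ = 41.64 × 16.45 = 684.978 m
d_total = 973.072 + 684.978 = 1658.05 m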